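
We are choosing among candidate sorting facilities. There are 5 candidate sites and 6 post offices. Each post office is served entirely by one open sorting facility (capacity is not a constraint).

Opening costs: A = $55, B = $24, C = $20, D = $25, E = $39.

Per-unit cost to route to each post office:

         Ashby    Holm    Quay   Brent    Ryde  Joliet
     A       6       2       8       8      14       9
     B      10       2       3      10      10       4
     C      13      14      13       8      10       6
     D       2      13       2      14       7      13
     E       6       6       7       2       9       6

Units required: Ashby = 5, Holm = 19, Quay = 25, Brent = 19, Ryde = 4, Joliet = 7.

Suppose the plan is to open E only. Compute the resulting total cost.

Each post office is assigned to its cheapest site among the open ones.
{E}: Ashby→E 6·5=30, Holm→E 6·19=114, Quay→E 7·25=175, Brent→E 2·19=38, Ryde→E 9·4=36, Joliet→E 6·7=42. Service 435; fixed 39; total 474.

Total cost: 474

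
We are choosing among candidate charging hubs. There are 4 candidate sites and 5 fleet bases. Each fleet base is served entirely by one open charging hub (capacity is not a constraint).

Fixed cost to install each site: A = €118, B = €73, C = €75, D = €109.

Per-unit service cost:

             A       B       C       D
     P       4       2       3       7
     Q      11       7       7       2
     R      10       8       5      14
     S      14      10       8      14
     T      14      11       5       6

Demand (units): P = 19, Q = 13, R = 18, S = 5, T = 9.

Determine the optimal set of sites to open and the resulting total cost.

Open C only; minimum total cost 398.

For any fixed open set, each fleet base goes to its cheapest open site; total = fixed + service.
{C}: P→C 3·19=57, Q→C 7·13=91, R→C 5·18=90, S→C 8·5=40, T→C 5·9=45. Service 323; fixed 75; total 398.
{C, D}: service 258 + fixed 184 = 442
{B, C}: P→B 2·19=38, Q→B 7·13=91, R→C 5·18=90, S→C 8·5=40, T→C 5·9=45. Service 304; fixed 148; total 452.
{A, B, C, D}: P→B 2·19=38, Q→D 2·13=26, R→C 5·18=90, S→C 8·5=40, T→C 5·9=45. Service 239; fixed 375; total 614.
(All 15 nonempty subsets were checked; C only is lowest.)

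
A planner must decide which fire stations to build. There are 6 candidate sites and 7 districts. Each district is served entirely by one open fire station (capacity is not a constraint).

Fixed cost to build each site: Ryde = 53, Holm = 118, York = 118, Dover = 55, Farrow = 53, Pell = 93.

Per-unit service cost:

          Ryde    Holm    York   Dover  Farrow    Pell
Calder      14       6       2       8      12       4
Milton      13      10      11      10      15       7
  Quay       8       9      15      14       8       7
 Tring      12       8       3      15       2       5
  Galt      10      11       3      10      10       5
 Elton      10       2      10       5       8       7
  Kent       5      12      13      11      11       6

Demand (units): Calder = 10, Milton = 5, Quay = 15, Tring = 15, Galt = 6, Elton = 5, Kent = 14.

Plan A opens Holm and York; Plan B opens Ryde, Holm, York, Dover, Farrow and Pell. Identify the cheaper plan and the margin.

Plan A is cheaper by 96.

Plan A: {Holm, York}: Calder→York 2·10=20, Milton→Holm 10·5=50, Quay→Holm 9·15=135, Tring→York 3·15=45, Galt→York 3·6=18, Elton→Holm 2·5=10, Kent→Holm 12·14=168. Service 446; fixed 236; total 682.
Plan B: {Ryde, Holm, York, Dover, Farrow, Pell}: Calder→York 2·10=20, Milton→Pell 7·5=35, Quay→Pell 7·15=105, Tring→Farrow 2·15=30, Galt→York 3·6=18, Elton→Holm 2·5=10, Kent→Ryde 5·14=70. Service 288; fixed 490; total 778.
Difference: |682 − 778| = 96.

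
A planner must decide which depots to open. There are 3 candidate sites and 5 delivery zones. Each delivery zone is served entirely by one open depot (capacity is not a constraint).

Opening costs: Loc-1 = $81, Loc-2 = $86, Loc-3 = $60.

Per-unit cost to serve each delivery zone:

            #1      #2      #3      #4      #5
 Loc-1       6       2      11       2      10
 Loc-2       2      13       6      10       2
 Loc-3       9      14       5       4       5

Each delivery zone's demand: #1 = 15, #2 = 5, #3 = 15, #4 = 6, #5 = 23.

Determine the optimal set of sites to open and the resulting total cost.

Open Loc-1 and Loc-2; minimum total cost 355.

For any fixed open set, each delivery zone goes to its cheapest open site; total = fixed + service.
{Loc-1, Loc-2}: #1→Loc-2 2·15=30, #2→Loc-1 2·5=10, #3→Loc-2 6·15=90, #4→Loc-1 2·6=12, #5→Loc-2 2·23=46. Service 188; fixed 167; total 355.
{Loc-2}: #1→Loc-2 2·15=30, #2→Loc-2 13·5=65, #3→Loc-2 6·15=90, #4→Loc-2 10·6=60, #5→Loc-2 2·23=46. Service 291; fixed 86; total 377.
{Loc-2, Loc-3}: #1→Loc-2 2·15=30, #2→Loc-2 13·5=65, #3→Loc-3 5·15=75, #4→Loc-3 4·6=24, #5→Loc-2 2·23=46. Service 240; fixed 146; total 386.
{Loc-1, Loc-2, Loc-3}: service 173 + fixed 227 = 400
No other subset beats 355.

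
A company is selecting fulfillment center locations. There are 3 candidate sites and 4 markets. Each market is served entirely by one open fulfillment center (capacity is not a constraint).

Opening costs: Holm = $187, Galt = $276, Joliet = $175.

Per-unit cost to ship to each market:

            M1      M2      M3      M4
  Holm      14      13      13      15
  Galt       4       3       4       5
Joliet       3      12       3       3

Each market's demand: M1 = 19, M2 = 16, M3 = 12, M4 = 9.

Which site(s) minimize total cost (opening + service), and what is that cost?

Open Joliet only; minimum total cost 487.

For any fixed open set, each market goes to its cheapest open site; total = fixed + service.
{Joliet}: M1→Joliet 3·19=57, M2→Joliet 12·16=192, M3→Joliet 3·12=36, M4→Joliet 3·9=27. Service 312; fixed 175; total 487.
{Galt}: service 217 + fixed 276 = 493
{Galt, Joliet}: service 168 + fixed 451 = 619
{Holm, Galt, Joliet}: service 168 + fixed 638 = 806
No other subset beats 487.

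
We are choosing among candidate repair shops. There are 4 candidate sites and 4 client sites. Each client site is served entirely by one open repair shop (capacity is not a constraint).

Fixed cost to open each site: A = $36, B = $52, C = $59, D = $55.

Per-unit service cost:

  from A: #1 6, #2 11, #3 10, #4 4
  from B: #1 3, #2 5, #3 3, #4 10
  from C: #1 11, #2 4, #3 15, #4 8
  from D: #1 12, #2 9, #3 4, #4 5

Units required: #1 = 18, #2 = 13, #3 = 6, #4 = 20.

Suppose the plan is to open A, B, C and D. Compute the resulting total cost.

Total cost: 406

Each client site is assigned to its cheapest site among the open ones.
{A, B, C, D}: #1→B 3·18=54, #2→C 4·13=52, #3→B 3·6=18, #4→A 4·20=80. Service 204; fixed 202; total 406.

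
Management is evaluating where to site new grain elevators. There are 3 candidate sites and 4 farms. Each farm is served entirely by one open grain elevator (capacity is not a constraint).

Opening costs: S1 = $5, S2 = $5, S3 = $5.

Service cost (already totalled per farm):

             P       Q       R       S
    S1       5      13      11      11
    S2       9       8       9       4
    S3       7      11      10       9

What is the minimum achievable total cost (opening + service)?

Minimum total cost: 35

For any fixed open set, each farm goes to its cheapest open site; total = fixed + service.
{S2}: P→S2 9, Q→S2 8, R→S2 9, S→S2 4. Service 30; fixed 5; total 35.
{S1, S2}: service 26 + fixed 10 = 36
{S2, S3}: service 28 + fixed 10 = 38
{S1, S2, S3}: P→S1 5, Q→S2 8, R→S2 9, S→S2 4. Service 26; fixed 15; total 41.
(All 7 nonempty subsets were checked; S2 only is lowest.)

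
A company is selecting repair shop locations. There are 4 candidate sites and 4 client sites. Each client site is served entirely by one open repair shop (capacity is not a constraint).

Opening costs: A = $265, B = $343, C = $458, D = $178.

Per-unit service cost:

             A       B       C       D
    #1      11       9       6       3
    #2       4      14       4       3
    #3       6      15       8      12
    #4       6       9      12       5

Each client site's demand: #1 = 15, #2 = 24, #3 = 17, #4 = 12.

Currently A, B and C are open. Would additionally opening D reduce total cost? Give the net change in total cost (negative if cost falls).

Current service cost with {A, B, C}: 360.
Adding D: each client site re-picks its cheapest; new service cost 279, saving 81.
Extra fixed cost: 178. Net change = 178 − 81 = 97.
(Totals: 1426 → 1523.)

No — net change +97 (cost rises by 97).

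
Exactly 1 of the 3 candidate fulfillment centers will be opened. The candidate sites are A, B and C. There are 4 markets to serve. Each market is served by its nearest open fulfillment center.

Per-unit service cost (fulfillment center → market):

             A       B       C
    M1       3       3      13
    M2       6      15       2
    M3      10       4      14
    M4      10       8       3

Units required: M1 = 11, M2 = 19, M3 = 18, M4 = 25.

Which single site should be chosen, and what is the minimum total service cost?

With exactly 1 open, each market uses its cheapest among the chosen.
{C}: M1→C 13·11=143, M2→C 2·19=38, M3→C 14·18=252, M4→C 3·25=75. Service cost 508.
{A}: service cost 577
{B}: service cost 590
Among all 3 size-1 choices, {C} is lowest.

Choose C only; total service cost 508.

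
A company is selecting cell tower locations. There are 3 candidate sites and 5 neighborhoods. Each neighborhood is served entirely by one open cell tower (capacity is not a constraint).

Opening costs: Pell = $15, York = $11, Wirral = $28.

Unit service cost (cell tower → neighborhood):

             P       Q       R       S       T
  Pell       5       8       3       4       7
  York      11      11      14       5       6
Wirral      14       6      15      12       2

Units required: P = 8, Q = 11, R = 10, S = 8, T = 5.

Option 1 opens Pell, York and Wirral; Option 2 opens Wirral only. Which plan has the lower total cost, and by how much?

Option 1: {Pell, York, Wirral}: P→Pell 5·8=40, Q→Wirral 6·11=66, R→Pell 3·10=30, S→Pell 4·8=32, T→Wirral 2·5=10. Service 178; fixed 54; total 232.
Option 2: {Wirral}: P→Wirral 14·8=112, Q→Wirral 6·11=66, R→Wirral 15·10=150, S→Wirral 12·8=96, T→Wirral 2·5=10. Service 434; fixed 28; total 462.
Difference: |232 − 462| = 230.

Option 1 is cheaper by 230.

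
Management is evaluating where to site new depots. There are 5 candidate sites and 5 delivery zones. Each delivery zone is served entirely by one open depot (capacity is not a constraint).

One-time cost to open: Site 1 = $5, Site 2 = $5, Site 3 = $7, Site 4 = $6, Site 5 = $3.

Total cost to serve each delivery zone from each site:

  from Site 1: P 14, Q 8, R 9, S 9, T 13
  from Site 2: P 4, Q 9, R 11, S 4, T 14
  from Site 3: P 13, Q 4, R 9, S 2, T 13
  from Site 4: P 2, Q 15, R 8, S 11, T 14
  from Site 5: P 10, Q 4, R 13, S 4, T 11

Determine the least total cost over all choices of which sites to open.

For any fixed open set, each delivery zone goes to its cheapest open site; total = fixed + service.
{Site 4, Site 5}: P→Site 4 2, Q→Site 5 4, R→Site 4 8, S→Site 5 4, T→Site 5 11. Service 29; fixed 9; total 38.
{Site 2, Site 5}: P→Site 2 4, Q→Site 5 4, R→Site 2 11, S→Site 2 4, T→Site 5 11. Service 34; fixed 8; total 42.
{Site 3, Site 4}: P→Site 4 2, Q→Site 3 4, R→Site 4 8, S→Site 3 2, T→Site 3 13. Service 29; fixed 13; total 42.
{Site 1, Site 2, Site 3, Site 4, Site 5}: P→Site 4 2, Q→Site 3 4, R→Site 4 8, S→Site 3 2, T→Site 5 11. Service 27; fixed 26; total 53.
No other subset beats 38.

Minimum total cost: 38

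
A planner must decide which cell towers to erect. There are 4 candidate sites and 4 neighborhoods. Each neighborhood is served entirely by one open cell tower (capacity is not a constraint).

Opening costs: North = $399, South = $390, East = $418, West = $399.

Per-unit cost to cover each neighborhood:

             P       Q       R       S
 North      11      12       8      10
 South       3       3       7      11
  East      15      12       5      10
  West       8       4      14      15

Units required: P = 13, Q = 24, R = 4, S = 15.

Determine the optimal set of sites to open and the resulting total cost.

For any fixed open set, each neighborhood goes to its cheapest open site; total = fixed + service.
{South}: P→South 3·13=39, Q→South 3·24=72, R→South 7·4=28, S→South 11·15=165. Service 304; fixed 390; total 694.
{West}: P→West 8·13=104, Q→West 4·24=96, R→West 14·4=56, S→West 15·15=225. Service 481; fixed 399; total 880.
{North}: service 613 + fixed 399 = 1012
{North, South, East, West}: service 281 + fixed 1606 = 1887
No other subset beats 694.

Open South only; minimum total cost 694.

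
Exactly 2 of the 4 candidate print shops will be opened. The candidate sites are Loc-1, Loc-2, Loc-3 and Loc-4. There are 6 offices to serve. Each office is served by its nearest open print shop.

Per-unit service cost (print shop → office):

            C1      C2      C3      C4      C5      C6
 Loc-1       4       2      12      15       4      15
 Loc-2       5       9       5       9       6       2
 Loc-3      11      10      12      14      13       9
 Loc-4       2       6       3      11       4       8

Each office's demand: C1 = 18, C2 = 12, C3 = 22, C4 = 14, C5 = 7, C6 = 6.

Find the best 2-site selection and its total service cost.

Choose Loc-2 and Loc-4; total service cost 340.

With exactly 2 open, each office uses its cheapest among the chosen.
{Loc-2, Loc-4}: C1→Loc-4 2·18=36, C2→Loc-4 6·12=72, C3→Loc-4 3·22=66, C4→Loc-2 9·14=126, C5→Loc-4 4·7=28, C6→Loc-2 2·6=12. Service cost 340.
{Loc-1, Loc-4}: service cost 356
{Loc-1, Loc-2}: service cost 372
Among all 6 size-2 choices, {Loc-2, Loc-4} is lowest.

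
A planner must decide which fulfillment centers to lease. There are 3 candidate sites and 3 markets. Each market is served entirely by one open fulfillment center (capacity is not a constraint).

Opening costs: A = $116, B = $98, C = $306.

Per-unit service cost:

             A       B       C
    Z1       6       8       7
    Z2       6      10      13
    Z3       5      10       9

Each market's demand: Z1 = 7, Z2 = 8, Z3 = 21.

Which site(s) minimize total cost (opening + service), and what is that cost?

Open A only; minimum total cost 311.

For any fixed open set, each market goes to its cheapest open site; total = fixed + service.
{A}: Z1→A 6·7=42, Z2→A 6·8=48, Z3→A 5·21=105. Service 195; fixed 116; total 311.
{A, B}: service 195 + fixed 214 = 409
{B}: service 346 + fixed 98 = 444
{A, B, C}: service 195 + fixed 520 = 715
No other subset beats 311.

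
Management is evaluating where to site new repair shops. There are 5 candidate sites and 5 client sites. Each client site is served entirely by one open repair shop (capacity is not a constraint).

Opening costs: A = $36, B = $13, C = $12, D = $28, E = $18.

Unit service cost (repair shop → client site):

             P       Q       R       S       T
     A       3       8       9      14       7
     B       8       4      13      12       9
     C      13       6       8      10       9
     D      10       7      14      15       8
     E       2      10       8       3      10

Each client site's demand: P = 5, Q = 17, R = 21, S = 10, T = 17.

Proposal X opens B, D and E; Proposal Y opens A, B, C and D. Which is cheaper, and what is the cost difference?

Proposal X: {B, D, E}: P→E 2·5=10, Q→B 4·17=68, R→E 8·21=168, S→E 3·10=30, T→D 8·17=136. Service 412; fixed 59; total 471.
Proposal Y: {A, B, C, D}: P→A 3·5=15, Q→B 4·17=68, R→C 8·21=168, S→C 10·10=100, T→A 7·17=119. Service 470; fixed 89; total 559.
Difference: |471 − 559| = 88.

Proposal X is cheaper by 88.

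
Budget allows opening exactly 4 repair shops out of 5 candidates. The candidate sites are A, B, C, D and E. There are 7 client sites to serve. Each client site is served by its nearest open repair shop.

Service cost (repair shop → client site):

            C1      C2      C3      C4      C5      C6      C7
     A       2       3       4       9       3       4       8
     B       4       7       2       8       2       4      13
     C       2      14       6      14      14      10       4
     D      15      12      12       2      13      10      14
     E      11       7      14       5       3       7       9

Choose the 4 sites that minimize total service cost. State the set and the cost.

With exactly 4 open, each client site uses its cheapest among the chosen.
{A, B, C, D}: C1→A 2, C2→A 3, C3→B 2, C4→D 2, C5→B 2, C6→A 4, C7→C 4. Service cost 19.
{A, B, C, E}: service cost 22
{A, C, D, E}: service cost 22
Among all 5 size-4 choices, {A, B, C, D} is lowest.

Choose A, B, C and D; total service cost 19.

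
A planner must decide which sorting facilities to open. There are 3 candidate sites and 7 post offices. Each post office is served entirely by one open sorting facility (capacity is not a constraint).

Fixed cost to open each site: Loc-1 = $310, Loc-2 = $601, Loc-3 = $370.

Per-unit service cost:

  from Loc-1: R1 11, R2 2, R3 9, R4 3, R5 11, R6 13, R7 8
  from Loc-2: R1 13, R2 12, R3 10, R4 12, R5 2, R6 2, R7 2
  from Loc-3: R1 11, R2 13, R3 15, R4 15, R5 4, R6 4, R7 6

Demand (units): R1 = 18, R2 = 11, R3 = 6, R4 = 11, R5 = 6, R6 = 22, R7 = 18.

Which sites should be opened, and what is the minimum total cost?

Open Loc-1 only; minimum total cost 1113.

For any fixed open set, each post office goes to its cheapest open site; total = fixed + service.
{Loc-1}: R1→Loc-1 11·18=198, R2→Loc-1 2·11=22, R3→Loc-1 9·6=54, R4→Loc-1 3·11=33, R5→Loc-1 11·6=66, R6→Loc-1 13·22=286, R7→Loc-1 8·18=144. Service 803; fixed 310; total 1113.
{Loc-3}: service 816 + fixed 370 = 1186
{Loc-1, Loc-3}: R1→Loc-1 11·18=198, R2→Loc-1 2·11=22, R3→Loc-1 9·6=54, R4→Loc-1 3·11=33, R5→Loc-3 4·6=24, R6→Loc-3 4·22=88, R7→Loc-3 6·18=108. Service 527; fixed 680; total 1207.
{Loc-1, Loc-2, Loc-3}: service 399 + fixed 1281 = 1680
No other subset beats 1113.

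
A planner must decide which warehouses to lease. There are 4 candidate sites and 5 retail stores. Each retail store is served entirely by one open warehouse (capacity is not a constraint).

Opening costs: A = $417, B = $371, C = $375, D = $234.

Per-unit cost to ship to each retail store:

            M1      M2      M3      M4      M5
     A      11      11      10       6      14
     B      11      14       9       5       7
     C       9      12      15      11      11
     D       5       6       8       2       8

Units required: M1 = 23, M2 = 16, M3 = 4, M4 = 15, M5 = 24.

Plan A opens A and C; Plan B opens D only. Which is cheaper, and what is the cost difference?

Plan A: {A, C}: M1→C 9·23=207, M2→A 11·16=176, M3→A 10·4=40, M4→A 6·15=90, M5→C 11·24=264. Service 777; fixed 792; total 1569.
Plan B: {D}: M1→D 5·23=115, M2→D 6·16=96, M3→D 8·4=32, M4→D 2·15=30, M5→D 8·24=192. Service 465; fixed 234; total 699.
Difference: |1569 − 699| = 870.

Plan B is cheaper by 870.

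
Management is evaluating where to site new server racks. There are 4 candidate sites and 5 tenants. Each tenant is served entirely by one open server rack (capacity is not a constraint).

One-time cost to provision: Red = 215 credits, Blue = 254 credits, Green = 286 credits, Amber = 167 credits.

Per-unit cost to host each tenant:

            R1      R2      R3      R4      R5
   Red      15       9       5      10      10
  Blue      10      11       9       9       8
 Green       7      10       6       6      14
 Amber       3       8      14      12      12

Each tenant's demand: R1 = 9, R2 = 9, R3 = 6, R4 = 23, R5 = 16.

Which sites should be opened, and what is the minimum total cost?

For any fixed open set, each tenant goes to its cheapest open site; total = fixed + service.
{Amber}: R1→Amber 3·9=27, R2→Amber 8·9=72, R3→Amber 14·6=84, R4→Amber 12·23=276, R5→Amber 12·16=192. Service 651; fixed 167; total 818.
{Blue}: R1→Blue 10·9=90, R2→Blue 11·9=99, R3→Blue 9·6=54, R4→Blue 9·23=207, R5→Blue 8·16=128. Service 578; fixed 254; total 832.
{Green}: service 551 + fixed 286 = 837
{Red, Blue, Green, Amber}: service 395 + fixed 922 = 1317
(All 15 nonempty subsets were checked; Amber only is lowest.)

Open Amber only; minimum total cost 818.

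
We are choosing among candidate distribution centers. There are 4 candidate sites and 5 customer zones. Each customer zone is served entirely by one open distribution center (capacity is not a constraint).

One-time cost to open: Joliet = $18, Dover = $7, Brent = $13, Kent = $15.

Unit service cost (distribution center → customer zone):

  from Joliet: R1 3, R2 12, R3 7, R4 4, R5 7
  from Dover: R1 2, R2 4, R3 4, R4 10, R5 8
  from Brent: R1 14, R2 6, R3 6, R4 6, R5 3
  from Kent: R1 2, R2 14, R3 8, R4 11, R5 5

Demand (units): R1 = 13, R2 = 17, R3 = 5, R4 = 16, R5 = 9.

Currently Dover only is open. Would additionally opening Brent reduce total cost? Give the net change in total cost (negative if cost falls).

Yes — net change −96 (cost falls by 96).

Current service cost with {Dover}: 346.
Adding Brent: each customer zone re-picks its cheapest; new service cost 237, saving 109.
Extra fixed cost: 13. Net change = 13 − 109 = -96.
(Totals: 353 → 257.)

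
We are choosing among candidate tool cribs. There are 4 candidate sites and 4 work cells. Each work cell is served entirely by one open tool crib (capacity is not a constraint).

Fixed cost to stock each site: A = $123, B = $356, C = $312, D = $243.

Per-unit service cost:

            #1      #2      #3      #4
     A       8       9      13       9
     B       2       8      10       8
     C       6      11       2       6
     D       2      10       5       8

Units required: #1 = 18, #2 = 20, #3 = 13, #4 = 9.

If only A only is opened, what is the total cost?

Each work cell is assigned to its cheapest site among the open ones.
{A}: #1→A 8·18=144, #2→A 9·20=180, #3→A 13·13=169, #4→A 9·9=81. Service 574; fixed 123; total 697.

Total cost: 697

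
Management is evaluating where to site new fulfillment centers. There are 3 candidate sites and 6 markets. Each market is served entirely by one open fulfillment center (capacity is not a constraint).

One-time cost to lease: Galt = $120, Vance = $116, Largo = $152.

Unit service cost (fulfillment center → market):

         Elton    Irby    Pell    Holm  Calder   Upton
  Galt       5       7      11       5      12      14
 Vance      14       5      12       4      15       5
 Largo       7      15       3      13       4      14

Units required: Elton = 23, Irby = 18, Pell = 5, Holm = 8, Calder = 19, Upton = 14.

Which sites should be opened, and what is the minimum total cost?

Open Vance and Largo; minimum total cost 712.

For any fixed open set, each market goes to its cheapest open site; total = fixed + service.
{Vance, Largo}: Elton→Largo 7·23=161, Irby→Vance 5·18=90, Pell→Largo 3·5=15, Holm→Vance 4·8=32, Calder→Largo 4·19=76, Upton→Vance 5·14=70. Service 444; fixed 268; total 712.
{Galt, Vance, Largo}: service 398 + fixed 388 = 786
{Galt, Vance}: Elton→Galt 5·23=115, Irby→Vance 5·18=90, Pell→Galt 11·5=55, Holm→Vance 4·8=32, Calder→Galt 12·19=228, Upton→Vance 5·14=70. Service 590; fixed 236; total 826.
{Vance}: service 859 + fixed 116 = 975
No other subset beats 712.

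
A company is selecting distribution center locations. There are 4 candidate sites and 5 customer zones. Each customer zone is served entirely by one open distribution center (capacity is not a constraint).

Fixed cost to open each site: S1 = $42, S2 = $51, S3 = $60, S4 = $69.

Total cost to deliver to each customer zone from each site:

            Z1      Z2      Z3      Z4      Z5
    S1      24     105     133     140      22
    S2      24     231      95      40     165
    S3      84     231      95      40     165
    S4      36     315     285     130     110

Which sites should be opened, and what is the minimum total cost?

Open S1 and S2; minimum total cost 379.

For any fixed open set, each customer zone goes to its cheapest open site; total = fixed + service.
{S1, S2}: Z1→S1 24, Z2→S1 105, Z3→S2 95, Z4→S2 40, Z5→S1 22. Service 286; fixed 93; total 379.
{S1, S3}: service 286 + fixed 102 = 388
{S1, S2, S3}: Z1→S1 24, Z2→S1 105, Z3→S2 95, Z4→S2 40, Z5→S1 22. Service 286; fixed 153; total 439.
{S1, S2, S3, S4}: Z1→S1 24, Z2→S1 105, Z3→S2 95, Z4→S2 40, Z5→S1 22. Service 286; fixed 222; total 508.
No other subset beats 379.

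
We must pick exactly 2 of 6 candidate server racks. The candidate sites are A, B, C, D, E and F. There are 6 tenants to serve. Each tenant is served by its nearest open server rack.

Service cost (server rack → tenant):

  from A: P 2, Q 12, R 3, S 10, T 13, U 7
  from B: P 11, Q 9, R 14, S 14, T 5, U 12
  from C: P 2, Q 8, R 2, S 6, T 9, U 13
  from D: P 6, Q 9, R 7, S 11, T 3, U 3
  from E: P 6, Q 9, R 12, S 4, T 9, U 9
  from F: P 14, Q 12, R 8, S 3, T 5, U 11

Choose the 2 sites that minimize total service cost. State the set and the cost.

Choose C and D; total service cost 24.

With exactly 2 open, each tenant uses its cheapest among the chosen.
{C, D}: P→C 2, Q→C 8, R→C 2, S→C 6, T→D 3, U→D 3. Service cost 24.
{A, D}: service cost 30
{C, F}: service cost 31
Among all 15 size-2 choices, {C, D} is lowest.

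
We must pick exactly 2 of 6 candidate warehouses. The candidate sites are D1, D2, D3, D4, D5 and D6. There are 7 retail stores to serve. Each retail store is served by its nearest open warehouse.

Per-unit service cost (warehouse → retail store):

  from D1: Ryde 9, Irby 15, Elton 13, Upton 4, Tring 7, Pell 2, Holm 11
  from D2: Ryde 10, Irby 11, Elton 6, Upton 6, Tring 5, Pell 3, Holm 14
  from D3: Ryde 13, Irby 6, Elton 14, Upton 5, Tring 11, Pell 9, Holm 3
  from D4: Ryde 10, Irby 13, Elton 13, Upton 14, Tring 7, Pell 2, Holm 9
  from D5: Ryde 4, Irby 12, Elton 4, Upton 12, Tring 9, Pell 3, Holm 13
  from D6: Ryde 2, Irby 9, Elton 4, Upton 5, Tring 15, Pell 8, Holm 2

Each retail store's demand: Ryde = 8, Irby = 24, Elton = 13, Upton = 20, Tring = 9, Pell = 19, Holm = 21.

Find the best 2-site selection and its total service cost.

With exactly 2 open, each retail store uses its cheapest among the chosen.
{D1, D6}: Ryde→D6 2·8=16, Irby→D6 9·24=216, Elton→D6 4·13=52, Upton→D1 4·20=80, Tring→D1 7·9=63, Pell→D1 2·19=38, Holm→D6 2·21=42. Service cost 507.
{D4, D6}: service cost 527
{D2, D6}: service cost 528
Among all 15 size-2 choices, {D1, D6} is lowest.

Choose D1 and D6; total service cost 507.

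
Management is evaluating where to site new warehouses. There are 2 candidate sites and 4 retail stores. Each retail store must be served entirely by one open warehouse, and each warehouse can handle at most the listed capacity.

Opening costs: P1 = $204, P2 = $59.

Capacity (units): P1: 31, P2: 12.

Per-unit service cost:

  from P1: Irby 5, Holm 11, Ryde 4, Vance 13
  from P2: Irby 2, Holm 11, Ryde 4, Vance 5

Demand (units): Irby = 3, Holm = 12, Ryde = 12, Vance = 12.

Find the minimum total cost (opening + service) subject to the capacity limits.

Open {P1, P2}: Irby→P1 5·3=15, Holm→P1 11·12=132, Ryde→P1 4·12=48, Vance→P2 5·12=60.
Loads: P1 carries 27/31, P2 carries 12/12. Service 255; fixed 263; total 518.
Next best feasible plan costs 614.

Minimum total cost: 518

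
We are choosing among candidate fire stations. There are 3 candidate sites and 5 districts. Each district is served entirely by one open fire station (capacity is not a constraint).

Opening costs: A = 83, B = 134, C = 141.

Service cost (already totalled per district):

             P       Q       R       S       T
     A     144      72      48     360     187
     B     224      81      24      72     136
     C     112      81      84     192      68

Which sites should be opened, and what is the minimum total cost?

For any fixed open set, each district goes to its cheapest open site; total = fixed + service.
{B, C}: P→C 112, Q→B 81, R→B 24, S→B 72, T→C 68. Service 357; fixed 275; total 632.
{A, B}: service 448 + fixed 217 = 665
{B}: P→B 224, Q→B 81, R→B 24, S→B 72, T→B 136. Service 537; fixed 134; total 671.
{A, B, C}: service 348 + fixed 358 = 706
No other subset beats 632.

Open B and C; minimum total cost 632.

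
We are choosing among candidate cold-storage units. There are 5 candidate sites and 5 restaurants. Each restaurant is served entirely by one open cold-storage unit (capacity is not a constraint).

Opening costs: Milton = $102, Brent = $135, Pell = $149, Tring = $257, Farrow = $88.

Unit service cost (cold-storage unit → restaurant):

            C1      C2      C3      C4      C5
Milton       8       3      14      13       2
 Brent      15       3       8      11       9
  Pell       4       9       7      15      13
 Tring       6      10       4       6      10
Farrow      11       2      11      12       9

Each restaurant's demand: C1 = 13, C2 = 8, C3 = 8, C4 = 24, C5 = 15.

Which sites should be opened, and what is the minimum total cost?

Open Milton and Tring; minimum total cost 667.

For any fixed open set, each restaurant goes to its cheapest open site; total = fixed + service.
{Milton, Tring}: C1→Tring 6·13=78, C2→Milton 3·8=24, C3→Tring 4·8=32, C4→Tring 6·24=144, C5→Milton 2·15=30. Service 308; fixed 359; total 667.
{Milton}: service 582 + fixed 102 = 684
{Milton, Farrow}: C1→Milton 8·13=104, C2→Farrow 2·8=16, C3→Farrow 11·8=88, C4→Farrow 12·24=288, C5→Milton 2·15=30. Service 526; fixed 190; total 716.
{Milton, Brent, Pell, Tring, Farrow}: service 274 + fixed 731 = 1005
No other subset beats 667.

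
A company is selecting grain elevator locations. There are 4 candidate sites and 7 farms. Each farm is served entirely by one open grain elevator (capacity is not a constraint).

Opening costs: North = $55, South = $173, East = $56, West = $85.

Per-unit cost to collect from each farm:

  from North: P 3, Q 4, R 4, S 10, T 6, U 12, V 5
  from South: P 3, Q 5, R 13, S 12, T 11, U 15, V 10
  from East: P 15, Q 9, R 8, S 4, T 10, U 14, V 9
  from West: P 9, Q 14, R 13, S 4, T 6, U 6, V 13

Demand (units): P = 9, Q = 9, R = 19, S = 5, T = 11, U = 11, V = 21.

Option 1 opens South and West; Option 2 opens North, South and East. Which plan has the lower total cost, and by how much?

Option 2 is cheaper by 193.

Option 1: {South, West}: P→South 3·9=27, Q→South 5·9=45, R→South 13·19=247, S→West 4·5=20, T→West 6·11=66, U→West 6·11=66, V→South 10·21=210. Service 681; fixed 258; total 939.
Option 2: {North, South, East}: P→North 3·9=27, Q→North 4·9=36, R→North 4·19=76, S→East 4·5=20, T→North 6·11=66, U→North 12·11=132, V→North 5·21=105. Service 462; fixed 284; total 746.
Difference: |939 − 746| = 193.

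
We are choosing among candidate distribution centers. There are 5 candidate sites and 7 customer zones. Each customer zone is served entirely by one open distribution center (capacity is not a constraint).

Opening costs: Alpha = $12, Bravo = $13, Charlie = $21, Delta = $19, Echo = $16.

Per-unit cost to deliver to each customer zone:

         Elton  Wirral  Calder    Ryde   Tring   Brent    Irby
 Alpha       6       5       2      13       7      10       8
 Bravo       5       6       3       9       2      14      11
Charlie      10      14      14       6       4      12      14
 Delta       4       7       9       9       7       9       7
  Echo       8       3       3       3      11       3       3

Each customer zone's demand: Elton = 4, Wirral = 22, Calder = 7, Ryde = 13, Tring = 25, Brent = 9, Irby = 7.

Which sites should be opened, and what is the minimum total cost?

For any fixed open set, each customer zone goes to its cheapest open site; total = fixed + service.
{Bravo, Echo}: Elton→Bravo 5·4=20, Wirral→Echo 3·22=66, Calder→Bravo 3·7=21, Ryde→Echo 3·13=39, Tring→Bravo 2·25=50, Brent→Echo 3·9=27, Irby→Echo 3·7=21. Service 244; fixed 29; total 273.
{Alpha, Bravo, Echo}: Elton→Bravo 5·4=20, Wirral→Echo 3·22=66, Calder→Alpha 2·7=14, Ryde→Echo 3·13=39, Tring→Bravo 2·25=50, Brent→Echo 3·9=27, Irby→Echo 3·7=21. Service 237; fixed 41; total 278.
{Bravo, Delta, Echo}: service 240 + fixed 48 = 288
{Alpha, Bravo, Charlie, Delta, Echo}: service 233 + fixed 81 = 314
No other subset beats 273.

Open Bravo and Echo; minimum total cost 273.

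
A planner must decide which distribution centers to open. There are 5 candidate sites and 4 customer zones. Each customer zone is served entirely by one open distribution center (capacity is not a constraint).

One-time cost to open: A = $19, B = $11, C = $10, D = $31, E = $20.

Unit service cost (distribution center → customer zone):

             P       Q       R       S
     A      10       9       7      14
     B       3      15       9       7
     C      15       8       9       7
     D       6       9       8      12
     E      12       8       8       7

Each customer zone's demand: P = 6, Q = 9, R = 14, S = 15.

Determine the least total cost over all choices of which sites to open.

Minimum total cost: 332

For any fixed open set, each customer zone goes to its cheapest open site; total = fixed + service.
{A, B}: P→B 3·6=18, Q→A 9·9=81, R→A 7·14=98, S→B 7·15=105. Service 302; fixed 30; total 332.
{A, B, C}: service 293 + fixed 40 = 333
{B, E}: P→B 3·6=18, Q→E 8·9=72, R→E 8·14=112, S→B 7·15=105. Service 307; fixed 31; total 338.
{A, B, C, D, E}: service 293 + fixed 91 = 384
No other subset beats 332.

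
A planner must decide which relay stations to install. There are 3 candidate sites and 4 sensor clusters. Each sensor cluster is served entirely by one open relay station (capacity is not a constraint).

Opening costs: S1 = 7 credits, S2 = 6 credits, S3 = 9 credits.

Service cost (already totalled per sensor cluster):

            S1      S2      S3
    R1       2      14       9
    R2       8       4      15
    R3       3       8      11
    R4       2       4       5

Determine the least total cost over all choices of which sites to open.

For any fixed open set, each sensor cluster goes to its cheapest open site; total = fixed + service.
{S1}: R1→S1 2, R2→S1 8, R3→S1 3, R4→S1 2. Service 15; fixed 7; total 22.
{S1, S2}: service 11 + fixed 13 = 24
{S1, S3}: R1→S1 2, R2→S1 8, R3→S1 3, R4→S1 2. Service 15; fixed 16; total 31.
{S1, S2, S3}: R1→S1 2, R2→S2 4, R3→S1 3, R4→S1 2. Service 11; fixed 22; total 33.
No other subset beats 22.

Minimum total cost: 22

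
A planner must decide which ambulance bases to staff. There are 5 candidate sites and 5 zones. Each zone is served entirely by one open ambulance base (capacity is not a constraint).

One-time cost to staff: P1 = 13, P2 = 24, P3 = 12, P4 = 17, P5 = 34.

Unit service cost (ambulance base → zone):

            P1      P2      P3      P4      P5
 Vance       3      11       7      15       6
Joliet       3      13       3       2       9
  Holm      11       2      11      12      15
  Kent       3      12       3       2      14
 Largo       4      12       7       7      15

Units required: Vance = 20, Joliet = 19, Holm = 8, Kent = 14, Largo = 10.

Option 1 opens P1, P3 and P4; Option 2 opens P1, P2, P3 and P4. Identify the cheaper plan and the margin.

Option 2 is cheaper by 48.

Option 1: {P1, P3, P4}: Vance→P1 3·20=60, Joliet→P4 2·19=38, Holm→P1 11·8=88, Kent→P4 2·14=28, Largo→P1 4·10=40. Service 254; fixed 42; total 296.
Option 2: {P1, P2, P3, P4}: Vance→P1 3·20=60, Joliet→P4 2·19=38, Holm→P2 2·8=16, Kent→P4 2·14=28, Largo→P1 4·10=40. Service 182; fixed 66; total 248.
Difference: |296 − 248| = 48.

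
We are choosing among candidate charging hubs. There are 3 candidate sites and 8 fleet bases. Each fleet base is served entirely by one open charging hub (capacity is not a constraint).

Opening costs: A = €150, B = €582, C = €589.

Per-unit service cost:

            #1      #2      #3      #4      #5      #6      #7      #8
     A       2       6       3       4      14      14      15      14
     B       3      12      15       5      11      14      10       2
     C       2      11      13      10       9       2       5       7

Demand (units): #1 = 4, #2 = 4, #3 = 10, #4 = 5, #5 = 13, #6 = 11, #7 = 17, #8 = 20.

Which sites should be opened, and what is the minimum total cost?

For any fixed open set, each fleet base goes to its cheapest open site; total = fixed + service.
{A}: #1→A 2·4=8, #2→A 6·4=24, #3→A 3·10=30, #4→A 4·5=20, #5→A 14·13=182, #6→A 14·11=154, #7→A 15·17=255, #8→A 14·20=280. Service 953; fixed 150; total 1103.
{A, C}: service 446 + fixed 739 = 1185
{C}: service 596 + fixed 589 = 1185
{A, B, C}: #1→A 2·4=8, #2→A 6·4=24, #3→A 3·10=30, #4→A 4·5=20, #5→C 9·13=117, #6→C 2·11=22, #7→C 5·17=85, #8→B 2·20=40. Service 346; fixed 1321; total 1667.
No other subset beats 1103.

Open A only; minimum total cost 1103.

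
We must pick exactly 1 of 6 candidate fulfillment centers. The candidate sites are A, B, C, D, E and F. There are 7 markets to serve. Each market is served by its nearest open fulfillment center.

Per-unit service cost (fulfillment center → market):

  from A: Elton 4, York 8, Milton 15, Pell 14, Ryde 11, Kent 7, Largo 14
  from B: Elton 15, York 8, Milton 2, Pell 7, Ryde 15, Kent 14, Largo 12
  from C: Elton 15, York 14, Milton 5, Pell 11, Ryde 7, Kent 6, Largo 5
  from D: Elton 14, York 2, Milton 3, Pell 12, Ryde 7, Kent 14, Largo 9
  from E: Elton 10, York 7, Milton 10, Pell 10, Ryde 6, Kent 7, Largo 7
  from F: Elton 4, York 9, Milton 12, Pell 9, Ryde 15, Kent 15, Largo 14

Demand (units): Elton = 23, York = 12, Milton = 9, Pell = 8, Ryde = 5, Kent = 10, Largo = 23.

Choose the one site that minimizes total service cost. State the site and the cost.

With exactly 1 open, each market uses its cheapest among the chosen.
{E}: Elton→E 10·23=230, York→E 7·12=84, Milton→E 10·9=90, Pell→E 10·8=80, Ryde→E 6·5=30, Kent→E 7·10=70, Largo→E 7·23=161. Service cost 745.
{D}: service cost 851
{C}: service cost 856
Among all 6 size-1 choices, {E} is lowest.

Choose E only; total service cost 745.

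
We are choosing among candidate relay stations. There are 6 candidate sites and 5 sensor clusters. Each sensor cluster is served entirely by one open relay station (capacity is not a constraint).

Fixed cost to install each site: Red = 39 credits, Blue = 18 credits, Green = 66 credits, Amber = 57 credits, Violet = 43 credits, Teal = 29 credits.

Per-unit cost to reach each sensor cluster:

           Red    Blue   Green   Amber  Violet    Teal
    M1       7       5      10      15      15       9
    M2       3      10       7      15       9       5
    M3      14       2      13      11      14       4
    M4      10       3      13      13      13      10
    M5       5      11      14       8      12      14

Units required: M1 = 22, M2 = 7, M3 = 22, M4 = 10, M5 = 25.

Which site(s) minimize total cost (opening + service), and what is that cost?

For any fixed open set, each sensor cluster goes to its cheapest open site; total = fixed + service.
{Red, Blue}: M1→Blue 5·22=110, M2→Red 3·7=21, M3→Blue 2·22=44, M4→Blue 3·10=30, M5→Red 5·25=125. Service 330; fixed 57; total 387.
{Red, Blue, Teal}: service 330 + fixed 86 = 416
{Red, Blue, Violet}: service 330 + fixed 100 = 430
{Red, Blue, Green, Amber, Violet, Teal}: service 330 + fixed 252 = 582
No other subset beats 387.

Open Red and Blue; minimum total cost 387.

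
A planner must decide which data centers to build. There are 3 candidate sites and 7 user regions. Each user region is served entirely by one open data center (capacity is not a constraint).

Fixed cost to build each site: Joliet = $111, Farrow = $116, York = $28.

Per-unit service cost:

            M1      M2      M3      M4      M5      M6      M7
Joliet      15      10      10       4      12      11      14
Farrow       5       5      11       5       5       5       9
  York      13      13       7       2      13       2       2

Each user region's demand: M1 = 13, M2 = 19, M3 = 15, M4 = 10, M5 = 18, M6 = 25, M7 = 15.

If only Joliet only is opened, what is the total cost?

Each user region is assigned to its cheapest site among the open ones.
{Joliet}: M1→Joliet 15·13=195, M2→Joliet 10·19=190, M3→Joliet 10·15=150, M4→Joliet 4·10=40, M5→Joliet 12·18=216, M6→Joliet 11·25=275, M7→Joliet 14·15=210. Service 1276; fixed 111; total 1387.

Total cost: 1387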